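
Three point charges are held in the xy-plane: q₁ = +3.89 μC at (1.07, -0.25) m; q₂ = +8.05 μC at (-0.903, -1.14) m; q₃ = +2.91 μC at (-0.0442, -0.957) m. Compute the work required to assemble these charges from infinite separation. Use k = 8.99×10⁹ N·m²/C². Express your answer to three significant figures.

0.447 J

The assembly work is the sum of pairwise potential energies, U = Σ_{i<j} kqᵢqⱼ/rᵢⱼ.
Pair separations: r₁₂ = 2.16 m, r₁₃ = 1.32 m, r₂₃ = 0.878 m.
U = (0.130) + (0.0771) + (0.240) = 0.447 J.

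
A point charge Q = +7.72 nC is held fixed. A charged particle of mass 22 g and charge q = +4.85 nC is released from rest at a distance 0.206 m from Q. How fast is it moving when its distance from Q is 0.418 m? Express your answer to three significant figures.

8.68×10⁻³ m/s

Only the electrostatic force acts, so mechanical energy is conserved: ½mv² = U₁ − U₂ = kQq(1/r₁ − 1/r₂).
U₁ − U₂ = (8.99×10⁹ N·m²/C²)(7.72×10⁻⁹ C)(4.85×10⁻⁹ C)(1/0.206 − 1/0.418) = 8.29×10⁻⁷ J.
v = √(2·8.29×10⁻⁷/0.0220) = 8.68×10⁻³ m/s.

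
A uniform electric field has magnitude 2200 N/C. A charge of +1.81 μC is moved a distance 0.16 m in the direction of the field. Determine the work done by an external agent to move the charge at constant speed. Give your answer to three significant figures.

The potential change for a displacement 0.16 m in the direction of the field is ΔV = −Ed = -352 V.
W_ext = qΔV = -6.37×10⁻⁴ J.

-6.37×10⁻⁴ J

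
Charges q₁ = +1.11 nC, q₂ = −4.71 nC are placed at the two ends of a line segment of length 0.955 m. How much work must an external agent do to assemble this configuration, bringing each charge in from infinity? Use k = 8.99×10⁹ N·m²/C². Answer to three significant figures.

The work to assemble the configuration equals its total potential energy, U = Σ kqᵢqⱼ/rᵢⱼ over all pairs.
The separation is r = 0.955 m.
U = (-4.92×10⁻⁸) = -4.92×10⁻⁸ J.

-4.92×10⁻⁸ J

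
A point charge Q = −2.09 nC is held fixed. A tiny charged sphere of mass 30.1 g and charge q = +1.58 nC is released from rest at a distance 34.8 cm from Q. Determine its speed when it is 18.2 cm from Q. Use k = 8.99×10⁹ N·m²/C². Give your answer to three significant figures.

Only the electrostatic force acts, so mechanical energy is conserved: ½mv² = U₁ − U₂ = kQq(1/r₁ − 1/r₂).
U₁ − U₂ = (8.99×10⁹ N·m²/C²)(-2.09×10⁻⁹ C)(1.58×10⁻⁹ C)(1/0.348 − 1/0.182) = 7.78×10⁻⁸ J.
v = √(2·7.78×10⁻⁸/0.0301) = 2.27×10⁻³ m/s.

2.27×10⁻³ m/s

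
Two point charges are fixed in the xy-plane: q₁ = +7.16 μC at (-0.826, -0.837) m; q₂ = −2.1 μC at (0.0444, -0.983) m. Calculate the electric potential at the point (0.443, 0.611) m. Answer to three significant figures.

The total potential is the scalar sum of each charge's contribution, V = Σ kqᵢ/rᵢ.
Distances from the field point to each charge: r₁ = 1.93 m, r₂ = 1.64 m.
V = k[(7.16×10⁻⁶)/(1.93) + (-2.10×10⁻⁶)/(1.64)] = 2.19×10⁴ V.

2.19×10⁴ V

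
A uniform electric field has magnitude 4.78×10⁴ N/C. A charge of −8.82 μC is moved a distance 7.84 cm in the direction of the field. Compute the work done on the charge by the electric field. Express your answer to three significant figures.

-0.0331 J

The potential change for a displacement 7.84 cm in the direction of the field is ΔV = −Ed = -3750 V.
W_field = −qΔV = -0.0331 J.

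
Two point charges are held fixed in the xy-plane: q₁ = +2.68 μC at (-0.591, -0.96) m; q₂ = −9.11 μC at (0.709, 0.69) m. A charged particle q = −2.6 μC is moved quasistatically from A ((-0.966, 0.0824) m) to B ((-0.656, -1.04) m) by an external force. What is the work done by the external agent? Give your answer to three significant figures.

-0.574 J

For quasistatic motion the external work equals the change in potential energy: W_ext = qΔV = q(V_B − V_A).
At A: distances to the source charges are 1.11 m, 1.78 m; V_A = Σ kqᵢ/rᵢ = -2.42×10⁴ V.
At B: distances to the source charges are 0.103 m, 2.20 m; V_B = Σ kqᵢ/rᵢ = 1.97×10⁵ V.
ΔV = V_B − V_A = 2.21×10⁵ V.
W_ext = qΔV = (-2.60×10⁻⁶ C)(2.21×10⁵ V) = -0.574 J.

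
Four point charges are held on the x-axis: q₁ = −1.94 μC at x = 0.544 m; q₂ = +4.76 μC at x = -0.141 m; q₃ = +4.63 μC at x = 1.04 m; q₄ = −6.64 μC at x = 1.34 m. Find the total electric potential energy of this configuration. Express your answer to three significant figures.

The assembly work is the sum of pairwise potential energies, U = Σ_{i<j} kqᵢqⱼ/rᵢⱼ.
Pair separations: r₁₂ = 0.685 m, r₁₃ = 0.496 m, r₁₄ = 0.796 m, r₂₃ = 1.18 m, r₂₄ = 1.48 m, r₃₄ = 0.300 m.
Summing all 6 pair terms gives U = -1.08 J.

-1.08 J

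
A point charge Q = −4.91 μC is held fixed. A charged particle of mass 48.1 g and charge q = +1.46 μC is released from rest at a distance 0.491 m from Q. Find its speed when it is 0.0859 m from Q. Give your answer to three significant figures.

5.07 m/s

Only the electrostatic force acts, so mechanical energy is conserved: ½mv² = U₁ − U₂ = kQq(1/r₁ − 1/r₂).
U₁ − U₂ = (8.99×10⁹ N·m²/C²)(-4.91×10⁻⁶ C)(1.46×10⁻⁶ C)(1/0.491 − 1/0.0859) = 0.619 J.
v = √(2·0.619/0.0481) = 5.07 m/s.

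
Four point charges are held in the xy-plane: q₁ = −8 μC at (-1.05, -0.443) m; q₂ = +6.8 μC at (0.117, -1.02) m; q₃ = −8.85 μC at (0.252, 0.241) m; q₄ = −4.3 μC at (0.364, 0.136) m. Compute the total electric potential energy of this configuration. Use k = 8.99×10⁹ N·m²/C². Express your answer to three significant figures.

1.84 J

The work to assemble the configuration equals its total potential energy, U = Σ kqᵢqⱼ/rᵢⱼ over all pairs.
Pair separations: r₁₂ = 1.30 m, r₁₃ = 1.47 m, r₁₄ = 1.53 m, r₂₃ = 1.27 m, r₂₄ = 1.18 m, r₃₄ = 0.154 m.
Summing all 6 pair terms gives U = 1.84 J.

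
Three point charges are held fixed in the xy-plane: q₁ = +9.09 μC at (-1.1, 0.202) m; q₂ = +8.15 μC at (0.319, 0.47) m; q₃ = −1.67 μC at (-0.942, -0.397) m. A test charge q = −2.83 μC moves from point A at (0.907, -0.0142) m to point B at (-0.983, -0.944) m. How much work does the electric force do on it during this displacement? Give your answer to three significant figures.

The work done by the electric force is W_field = −ΔU = −q(V_B − V_A) = q(V_A − V_B).
At A: distances to the source charges are 2.02 m, 0.762 m, 1.89 m; V_A = Σ kqᵢ/rᵢ = 1.29×10⁵ V.
At B: distances to the source charges are 1.15 m, 1.92 m, 0.549 m; V_B = Σ kqᵢ/rᵢ = 8.17×10⁴ V.
ΔV = V_B − V_A = -4.70×10⁴ V.
W_field = −qΔV = −(-2.83×10⁻⁶ C)(-4.70×10⁴ V) = -0.133 J.

-0.133 J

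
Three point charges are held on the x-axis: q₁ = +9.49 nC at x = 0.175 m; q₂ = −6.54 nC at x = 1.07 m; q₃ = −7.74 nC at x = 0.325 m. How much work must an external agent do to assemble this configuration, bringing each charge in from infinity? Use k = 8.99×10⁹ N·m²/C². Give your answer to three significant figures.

-4.41×10⁻⁶ J

The work to assemble the configuration equals its total potential energy, U = Σ kqᵢqⱼ/rᵢⱼ over all pairs.
Pair separations: r₁₂ = 0.895 m, r₁₃ = 0.150 m, r₂₃ = 0.745 m.
U = (-6.23×10⁻⁷) + (-4.40×10⁻⁶) + (6.11×10⁻⁷) = -4.41×10⁻⁶ J.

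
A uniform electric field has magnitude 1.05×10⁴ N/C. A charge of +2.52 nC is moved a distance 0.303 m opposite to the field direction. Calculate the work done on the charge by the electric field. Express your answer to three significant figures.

-8.02×10⁻⁶ J

The potential change for a displacement 0.303 m opposite to the field direction is ΔV = +Ed = 3180 V.
W_field = −qΔV = -8.02×10⁻⁶ J.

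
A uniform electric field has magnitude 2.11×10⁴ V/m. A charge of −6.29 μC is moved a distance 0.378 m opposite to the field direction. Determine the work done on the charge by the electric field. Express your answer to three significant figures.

0.0502 J

The potential change for a displacement 0.378 m opposite to the field direction is ΔV = +Ed = 7980 V.
W_field = −qΔV = 0.0502 J.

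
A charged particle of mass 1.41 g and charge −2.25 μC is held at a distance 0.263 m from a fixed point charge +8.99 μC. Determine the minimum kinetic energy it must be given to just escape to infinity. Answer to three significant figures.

To just escape, total mechanical energy must reach zero at infinity: ½mv²_min + U = 0, so ½mv²_min = −U = |kQq|/r.
|U| = |kQq|/r = (8.99×10⁹ N·m²/C²)(8.99×10⁻⁶)(2.25×10⁻⁶)/(0.263) = 0.691 J.

0.691 J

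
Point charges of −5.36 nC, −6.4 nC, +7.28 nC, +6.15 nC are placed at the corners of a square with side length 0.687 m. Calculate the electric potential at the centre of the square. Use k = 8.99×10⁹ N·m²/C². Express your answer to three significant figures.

The total potential is the scalar sum of each charge's contribution, V = Σ kqᵢ/rᵢ.
The distance from each corner to the centre is a√2/2 = 0.486 m.
V = k[(-5.36×10⁻⁹)/(0.486) + (-6.40×10⁻⁹)/(0.486) + (7.28×10⁻⁹)/(0.486) + (6.15×10⁻⁹)/(0.486)] = 30.9 V.

30.9 V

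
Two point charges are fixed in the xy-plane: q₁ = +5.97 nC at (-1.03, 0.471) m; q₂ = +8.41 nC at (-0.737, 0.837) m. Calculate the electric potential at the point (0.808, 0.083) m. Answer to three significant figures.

The total potential is the scalar sum of each charge's contribution, V = Σ kqᵢ/rᵢ.
Distances from the field point to each charge: r₁ = 1.88 m, r₂ = 1.72 m.
V = k[(5.97×10⁻⁹)/(1.88) + (8.41×10⁻⁹)/(1.72)] = 72.5 V.

72.5 V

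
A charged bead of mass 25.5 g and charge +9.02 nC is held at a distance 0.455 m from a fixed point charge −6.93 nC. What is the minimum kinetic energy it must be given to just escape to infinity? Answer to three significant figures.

To just escape, total mechanical energy must reach zero at infinity: ½mv²_min + U = 0, so ½mv²_min = −U = |kQq|/r.
|U| = |kQq|/r = (8.99×10⁹ N·m²/C²)(6.93×10⁻⁹)(9.02×10⁻⁹)/(0.455) = 1.24×10⁻⁶ J.

1.24×10⁻⁶ J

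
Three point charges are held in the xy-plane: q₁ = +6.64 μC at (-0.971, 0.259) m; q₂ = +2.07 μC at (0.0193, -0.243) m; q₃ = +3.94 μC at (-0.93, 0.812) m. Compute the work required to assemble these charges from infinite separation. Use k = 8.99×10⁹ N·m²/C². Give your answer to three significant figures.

The assembly work is the sum of pairwise potential energies, U = Σ_{i<j} kqᵢqⱼ/rᵢⱼ.
Pair separations: r₁₂ = 1.11 m, r₁₃ = 0.555 m, r₂₃ = 1.42 m.
U = (0.111) + (0.424) + (0.0517) = 0.587 J.

0.587 J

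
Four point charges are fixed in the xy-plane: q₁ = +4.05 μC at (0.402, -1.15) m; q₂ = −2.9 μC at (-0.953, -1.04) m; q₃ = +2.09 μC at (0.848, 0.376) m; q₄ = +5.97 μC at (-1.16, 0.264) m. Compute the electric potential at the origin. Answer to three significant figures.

7.68×10⁴ V

The total potential is the scalar sum of each charge's contribution, V = Σ kqᵢ/rᵢ.
Distances from the field point to each charge: r₁ = 1.22 m, r₂ = 1.41 m, r₃ = 0.928 m, r₄ = 1.19 m.
V = k[(4.05×10⁻⁶)/(1.22) + (-2.90×10⁻⁶)/(1.41) + (2.09×10⁻⁶)/(0.928) + (5.97×10⁻⁶)/(1.19)] = 7.68×10⁴ V.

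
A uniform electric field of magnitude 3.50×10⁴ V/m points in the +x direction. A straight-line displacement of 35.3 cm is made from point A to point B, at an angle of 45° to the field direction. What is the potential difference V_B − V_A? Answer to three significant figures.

-8740 V

Only the component of displacement along E changes the potential: ΔV = −E·d·cosθ.
ΔV = −(3.50×10⁴ V/m)(0.353 m)cos45° = -8740 V.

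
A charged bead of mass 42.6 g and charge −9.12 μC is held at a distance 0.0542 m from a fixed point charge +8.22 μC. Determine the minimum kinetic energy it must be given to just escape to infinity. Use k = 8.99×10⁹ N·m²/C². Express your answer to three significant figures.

12.4 J

To just escape, total mechanical energy must reach zero at infinity: ½mv²_min + U = 0, so ½mv²_min = −U = |kQq|/r.
|U| = |kQq|/r = (8.99×10⁹ N·m²/C²)(8.22×10⁻⁶)(9.12×10⁻⁶)/(0.0542) = 12.4 J.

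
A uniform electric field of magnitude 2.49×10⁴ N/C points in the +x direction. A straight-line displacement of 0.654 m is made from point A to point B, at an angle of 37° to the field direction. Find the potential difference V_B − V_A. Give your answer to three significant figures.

Only the component of displacement along E changes the potential: ΔV = −E·d·cosθ.
ΔV = −(2.49×10⁴ V/m)(0.654 m)cos37° = -1.30×10⁴ V.

-1.30×10⁴ V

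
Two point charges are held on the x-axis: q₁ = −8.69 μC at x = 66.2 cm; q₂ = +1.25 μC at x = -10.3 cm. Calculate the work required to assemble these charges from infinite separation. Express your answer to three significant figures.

-0.128 J

The work to assemble the configuration equals its total potential energy, U = Σ kqᵢqⱼ/rᵢⱼ over all pairs.
Pair separations: r₁₂ = 0.765 m.
U = (-0.128) = -0.128 J.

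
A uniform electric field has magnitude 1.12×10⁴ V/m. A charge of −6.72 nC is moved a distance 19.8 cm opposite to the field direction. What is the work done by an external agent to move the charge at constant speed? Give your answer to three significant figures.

-1.49×10⁻⁵ J

The potential change for a displacement 19.8 cm opposite to the field direction is ΔV = +Ed = 2220 V.
W_ext = qΔV = -1.49×10⁻⁵ J.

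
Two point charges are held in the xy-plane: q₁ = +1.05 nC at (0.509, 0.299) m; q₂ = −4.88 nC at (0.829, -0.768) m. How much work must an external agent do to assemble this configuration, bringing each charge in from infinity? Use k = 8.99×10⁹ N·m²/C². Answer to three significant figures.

The assembly work is the sum of pairwise potential energies, U = Σ_{i<j} kqᵢqⱼ/rᵢⱼ.
Pair separations: r₁₂ = 1.11 m.
U = (-4.14×10⁻⁸) = -4.14×10⁻⁸ J.

-4.14×10⁻⁸ J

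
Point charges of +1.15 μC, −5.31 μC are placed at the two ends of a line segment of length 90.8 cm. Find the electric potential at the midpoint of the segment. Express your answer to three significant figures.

Electric potential is a scalar, so the contributions from each charge add algebraically: V = Σ kqᵢ/rᵢ.
Each charge is 0.454 m from the midpoint.
V = k[(1.15×10⁻⁶)/(0.454) + (-5.31×10⁻⁶)/(0.454)] = -8.24×10⁴ V.

-8.24×10⁴ V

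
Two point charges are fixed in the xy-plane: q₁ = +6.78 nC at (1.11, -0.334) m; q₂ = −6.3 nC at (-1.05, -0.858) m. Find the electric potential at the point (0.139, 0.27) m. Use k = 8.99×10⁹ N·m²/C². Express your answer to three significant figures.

Electric potential is a scalar, so the contributions from each charge add algebraically: V = Σ kqᵢ/rᵢ.
Distances from the field point to each charge: r₁ = 1.14 m, r₂ = 1.64 m.
V = k[(6.78×10⁻⁹)/(1.14) + (-6.30×10⁻⁹)/(1.64)] = 18.7 V.

18.7 V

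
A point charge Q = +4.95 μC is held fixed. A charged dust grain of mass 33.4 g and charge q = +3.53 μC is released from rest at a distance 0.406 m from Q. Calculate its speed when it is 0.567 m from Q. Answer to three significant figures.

Only the electrostatic force acts, so mechanical energy is conserved: ½mv² = U₁ − U₂ = kQq(1/r₁ − 1/r₂).
U₁ − U₂ = (8.99×10⁹ N·m²/C²)(4.95×10⁻⁶ C)(3.53×10⁻⁶ C)(1/0.406 − 1/0.567) = 0.110 J.
v = √(2·0.110/0.0334) = 2.56 m/s.

2.56 m/s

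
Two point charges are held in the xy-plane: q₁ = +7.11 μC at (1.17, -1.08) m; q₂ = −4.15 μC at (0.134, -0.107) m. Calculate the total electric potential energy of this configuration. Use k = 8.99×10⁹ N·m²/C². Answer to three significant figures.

-0.187 J

The work to assemble the configuration equals its total potential energy, U = Σ kqᵢqⱼ/rᵢⱼ over all pairs.
Pair separations: r₁₂ = 1.42 m.
U = (-0.187) = -0.187 J.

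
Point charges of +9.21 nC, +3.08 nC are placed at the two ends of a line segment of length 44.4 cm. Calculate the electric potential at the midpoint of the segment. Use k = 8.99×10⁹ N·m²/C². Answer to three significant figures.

498 V

Electric potential is a scalar, so the contributions from each charge add algebraically: V = Σ kqᵢ/rᵢ.
Each charge is 0.222 m from the midpoint.
V = k[(9.21×10⁻⁹)/(0.222) + (3.08×10⁻⁹)/(0.222)] = 498 V.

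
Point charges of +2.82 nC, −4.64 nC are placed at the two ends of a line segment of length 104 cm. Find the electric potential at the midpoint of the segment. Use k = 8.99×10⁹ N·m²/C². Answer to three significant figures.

-31.5 V

The total potential is the scalar sum of each charge's contribution, V = Σ kqᵢ/rᵢ.
Each charge is 0.520 m from the midpoint.
V = k[(2.82×10⁻⁹)/(0.520) + (-4.64×10⁻⁹)/(0.520)] = -31.5 V.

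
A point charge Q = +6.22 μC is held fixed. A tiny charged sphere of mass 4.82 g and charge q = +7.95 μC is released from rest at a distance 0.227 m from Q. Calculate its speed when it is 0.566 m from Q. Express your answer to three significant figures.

22.1 m/s

Only the electrostatic force acts, so mechanical energy is conserved: ½mv² = U₁ − U₂ = kQq(1/r₁ − 1/r₂).
U₁ − U₂ = (8.99×10⁹ N·m²/C²)(6.22×10⁻⁶ C)(7.95×10⁻⁶ C)(1/0.227 − 1/0.566) = 1.17 J.
v = √(2·1.17/4.82×10⁻³) = 22.1 m/s.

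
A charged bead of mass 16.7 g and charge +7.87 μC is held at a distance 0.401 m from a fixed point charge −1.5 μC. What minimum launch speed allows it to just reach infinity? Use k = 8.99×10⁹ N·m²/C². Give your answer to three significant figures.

5.63 m/s

To just escape, total mechanical energy must reach zero at infinity: ½mv²_min + U = 0, so ½mv²_min = −U = |kQq|/r.
|U| = |kQq|/r = (8.99×10⁹ N·m²/C²)(1.50×10⁻⁶)(7.87×10⁻⁶)/(0.401) = 0.265 J.
v_min = √(2|U|/m) = √(2·0.265/0.0167) = 5.63 m/s.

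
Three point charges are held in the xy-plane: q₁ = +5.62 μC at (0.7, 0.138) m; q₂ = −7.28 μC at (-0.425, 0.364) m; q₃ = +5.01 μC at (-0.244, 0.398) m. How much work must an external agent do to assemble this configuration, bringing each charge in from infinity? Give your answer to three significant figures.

-1.84 J

The work to assemble the configuration equals its total potential energy, U = Σ kqᵢqⱼ/rᵢⱼ over all pairs.
Pair separations: r₁₂ = 1.15 m, r₁₃ = 0.979 m, r₂₃ = 0.184 m.
U = (-0.321) + (0.259) + (-1.78) = -1.84 J.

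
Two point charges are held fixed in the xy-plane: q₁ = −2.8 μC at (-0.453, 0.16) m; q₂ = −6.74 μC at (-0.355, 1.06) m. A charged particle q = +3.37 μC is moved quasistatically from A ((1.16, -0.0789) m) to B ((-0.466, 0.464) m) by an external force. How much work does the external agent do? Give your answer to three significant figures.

-0.456 J

For quasistatic motion the external work equals the change in potential energy: W_ext = qΔV = q(V_B − V_A).
At A: distances to the source charges are 1.63 m, 1.90 m; V_A = Σ kqᵢ/rᵢ = -4.74×10⁴ V.
At B: distances to the source charges are 0.304 m, 0.606 m; V_B = Σ kqᵢ/rᵢ = -1.83×10⁵ V.
ΔV = V_B − V_A = -1.35×10⁵ V.
W_ext = qΔV = (3.37×10⁻⁶ C)(-1.35×10⁵ V) = -0.456 J.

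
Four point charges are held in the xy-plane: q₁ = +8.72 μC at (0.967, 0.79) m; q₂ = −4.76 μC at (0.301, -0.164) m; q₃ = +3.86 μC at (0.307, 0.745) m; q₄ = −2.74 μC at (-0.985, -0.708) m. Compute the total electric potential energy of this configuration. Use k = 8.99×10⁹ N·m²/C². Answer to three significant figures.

The assembly work is the sum of pairwise potential energies, U = Σ_{i<j} kqᵢqⱼ/rᵢⱼ.
Pair separations: r₁₂ = 1.16 m, r₁₃ = 0.662 m, r₁₄ = 2.46 m, r₂₃ = 0.909 m, r₂₄ = 1.40 m, r₃₄ = 1.94 m.
Summing all 6 pair terms gives U = -0.0972 J.

-0.0972 J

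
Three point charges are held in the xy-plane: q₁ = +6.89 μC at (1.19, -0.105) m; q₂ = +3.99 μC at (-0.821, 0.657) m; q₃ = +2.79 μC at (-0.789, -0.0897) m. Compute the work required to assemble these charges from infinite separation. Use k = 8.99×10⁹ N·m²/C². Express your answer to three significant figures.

0.336 J

The work to assemble the configuration equals its total potential energy, U = Σ kqᵢqⱼ/rᵢⱼ over all pairs.
Pair separations: r₁₂ = 2.15 m, r₁₃ = 1.98 m, r₂₃ = 0.747 m.
U = (0.115) + (0.0873) + (0.134) = 0.336 J.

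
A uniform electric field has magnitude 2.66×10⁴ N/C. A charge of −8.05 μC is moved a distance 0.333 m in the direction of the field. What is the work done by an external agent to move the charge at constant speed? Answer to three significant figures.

The potential change for a displacement 0.333 m in the direction of the field is ΔV = −Ed = -8860 V.
W_ext = qΔV = 0.0713 J.

0.0713 J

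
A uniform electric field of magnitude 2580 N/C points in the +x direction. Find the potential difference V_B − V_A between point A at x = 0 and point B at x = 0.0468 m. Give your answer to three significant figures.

In a uniform field, potential decreases in the direction of E: V_B − V_A = −E·Δx.
V_B − V_A = −(2580 V/m)(0.0468 m) = -121 V.

-121 V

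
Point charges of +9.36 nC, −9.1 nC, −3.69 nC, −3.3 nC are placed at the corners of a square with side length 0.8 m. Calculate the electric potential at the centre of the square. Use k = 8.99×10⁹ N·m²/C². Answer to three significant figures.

The total potential is the scalar sum of each charge's contribution, V = Σ kqᵢ/rᵢ.
The distance from each corner to the centre is a√2/2 = 0.566 m.
V = k[(9.36×10⁻⁹)/(0.566) + (-9.10×10⁻⁹)/(0.566) + (-3.69×10⁻⁹)/(0.566) + (-3.30×10⁻⁹)/(0.566)] = -107 V.

-107 V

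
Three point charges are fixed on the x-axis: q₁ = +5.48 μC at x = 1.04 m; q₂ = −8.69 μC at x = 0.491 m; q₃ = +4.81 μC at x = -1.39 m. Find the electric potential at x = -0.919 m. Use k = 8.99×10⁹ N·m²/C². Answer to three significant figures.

The total potential is the scalar sum of each charge's contribution, V = Σ kqᵢ/rᵢ.
Distances from the field point to each charge: r₁ = 1.96 m, r₂ = 1.41 m, r₃ = 0.471 m.
V = k[(5.48×10⁻⁶)/(1.96) + (-8.69×10⁻⁶)/(1.41) + (4.81×10⁻⁶)/(0.471)] = 6.16×10⁴ V.

6.16×10⁴ V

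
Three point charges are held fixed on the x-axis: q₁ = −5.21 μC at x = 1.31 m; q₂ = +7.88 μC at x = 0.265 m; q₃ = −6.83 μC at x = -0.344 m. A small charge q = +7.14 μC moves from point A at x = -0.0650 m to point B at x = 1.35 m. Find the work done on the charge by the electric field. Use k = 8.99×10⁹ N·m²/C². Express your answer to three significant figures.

7.87 J

The work done by the electric force is W_field = −ΔU = −q(V_B − V_A) = q(V_A − V_B).
At A: distances to the source charges are 1.38 m, 0.330 m, 0.279 m; V_A = Σ kqᵢ/rᵢ = -3.95×10⁴ V.
At B: distances to the source charges are 0.0400 m, 1.08 m, 1.69 m; V_B = Σ kqᵢ/rᵢ = -1.14×10⁶ V.
ΔV = V_B − V_A = -1.10×10⁶ V.
W_field = −qΔV = −(7.14×10⁻⁶ C)(-1.10×10⁶ V) = 7.87 J.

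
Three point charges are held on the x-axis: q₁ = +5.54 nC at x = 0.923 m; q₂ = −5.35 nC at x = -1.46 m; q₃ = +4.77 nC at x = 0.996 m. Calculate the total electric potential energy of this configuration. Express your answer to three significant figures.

The work to assemble the configuration equals its total potential energy, U = Σ kqᵢqⱼ/rᵢⱼ over all pairs.
Pair separations: r₁₂ = 2.38 m, r₁₃ = 0.0730 m, r₂₃ = 2.46 m.
U = (-1.12×10⁻⁷) + (3.25×10⁻⁶) + (-9.34×10⁻⁸) = 3.05×10⁻⁶ J.

3.05×10⁻⁶ J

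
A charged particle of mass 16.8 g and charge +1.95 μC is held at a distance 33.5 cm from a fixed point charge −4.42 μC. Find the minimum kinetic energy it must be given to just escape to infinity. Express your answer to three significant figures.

To just escape, total mechanical energy must reach zero at infinity: ½mv²_min + U = 0, so ½mv²_min = −U = |kQq|/r.
|U| = |kQq|/r = (8.99×10⁹ N·m²/C²)(4.42×10⁻⁶)(1.95×10⁻⁶)/(0.335) = 0.231 J.

0.231 J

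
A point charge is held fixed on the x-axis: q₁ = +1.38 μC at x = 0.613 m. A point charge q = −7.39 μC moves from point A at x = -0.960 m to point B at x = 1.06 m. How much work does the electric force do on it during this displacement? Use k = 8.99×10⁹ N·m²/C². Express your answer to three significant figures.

The work done by the electric force is W_field = −ΔU = −q(V_B − V_A) = q(V_A − V_B).
At A: distance to the source charge is 1.57 m; V_A = kq₁/r = 7890 V.
At B: distance to the source charge is 0.447 m; V_B = kq₁/r = 2.78×10⁴ V.
ΔV = V_B − V_A = 1.99×10⁴ V.
W_field = −qΔV = −(-7.39×10⁻⁶ C)(1.99×10⁴ V) = 0.147 J.

0.147 J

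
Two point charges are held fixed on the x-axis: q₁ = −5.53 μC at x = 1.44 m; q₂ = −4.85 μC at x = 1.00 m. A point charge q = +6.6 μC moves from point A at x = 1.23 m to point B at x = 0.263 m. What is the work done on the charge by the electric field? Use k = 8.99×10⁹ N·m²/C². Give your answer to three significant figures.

The work done by the electric force is W_field = −ΔU = −q(V_B − V_A) = q(V_A − V_B).
At A: distances to the source charges are 0.210 m, 0.230 m; V_A = Σ kqᵢ/rᵢ = -4.26×10⁵ V.
At B: distances to the source charges are 1.18 m, 0.737 m; V_B = Σ kqᵢ/rᵢ = -1.01×10⁵ V.
ΔV = V_B − V_A = 3.25×10⁵ V.
W_field = −qΔV = −(6.60×10⁻⁶ C)(3.25×10⁵ V) = -2.14 J.

-2.14 J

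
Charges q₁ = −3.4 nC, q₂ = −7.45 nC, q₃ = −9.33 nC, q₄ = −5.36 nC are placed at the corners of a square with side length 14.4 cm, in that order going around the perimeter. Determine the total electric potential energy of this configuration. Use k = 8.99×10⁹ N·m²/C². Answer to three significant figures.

The work to assemble the configuration equals its total potential energy, U = Σ kqᵢqⱼ/rᵢⱼ over all pairs.
The four side pairs have separation 0.144 m and the two diagonal pairs 0.204 m.
Summing all 6 pair terms gives U = 1.33×10⁻⁵ J.

1.33×10⁻⁵ J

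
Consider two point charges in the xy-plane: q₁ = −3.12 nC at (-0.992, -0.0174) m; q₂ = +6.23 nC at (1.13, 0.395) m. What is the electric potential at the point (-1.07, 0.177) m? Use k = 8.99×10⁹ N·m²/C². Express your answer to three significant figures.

-109 V

The total potential is the scalar sum of each charge's contribution, V = Σ kqᵢ/rᵢ.
Distances from the field point to each charge: r₁ = 0.209 m, r₂ = 2.21 m.
V = k[(-3.12×10⁻⁹)/(0.209) + (6.23×10⁻⁹)/(2.21)] = -109 V.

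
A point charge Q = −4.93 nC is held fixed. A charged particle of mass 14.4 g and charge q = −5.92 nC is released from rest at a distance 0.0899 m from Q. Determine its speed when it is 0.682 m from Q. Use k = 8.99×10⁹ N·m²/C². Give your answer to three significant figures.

0.0188 m/s

Only the electrostatic force acts, so mechanical energy is conserved: ½mv² = U₁ − U₂ = kQq(1/r₁ − 1/r₂).
U₁ − U₂ = (8.99×10⁹ N·m²/C²)(-4.93×10⁻⁹ C)(-5.92×10⁻⁹ C)(1/0.0899 − 1/0.682) = 2.53×10⁻⁶ J.
v = √(2·2.53×10⁻⁶/0.0144) = 0.0188 m/s.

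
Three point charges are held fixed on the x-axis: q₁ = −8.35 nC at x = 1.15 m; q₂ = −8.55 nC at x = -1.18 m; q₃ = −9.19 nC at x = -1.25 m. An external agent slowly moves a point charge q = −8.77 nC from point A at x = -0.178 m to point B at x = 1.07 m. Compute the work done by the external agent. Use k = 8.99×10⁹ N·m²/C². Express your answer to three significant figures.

7.00×10⁻⁶ J

For quasistatic motion the external work equals the change in potential energy: W_ext = qΔV = q(V_B − V_A).
At A: distances to the source charges are 1.33 m, 1.00 m, 1.07 m; V_A = Σ kqᵢ/rᵢ = -210 V.
At B: distances to the source charges are 0.0800 m, 2.25 m, 2.32 m; V_B = Σ kqᵢ/rᵢ = -1010 V.
ΔV = V_B − V_A = -798 V.
W_ext = qΔV = (-8.77×10⁻⁹ C)(-798 V) = 7.00×10⁻⁶ J.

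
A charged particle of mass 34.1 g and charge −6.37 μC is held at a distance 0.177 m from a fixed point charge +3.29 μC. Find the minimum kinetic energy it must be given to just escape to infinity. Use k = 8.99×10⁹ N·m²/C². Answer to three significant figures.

To just escape, total mechanical energy must reach zero at infinity: ½mv²_min + U = 0, so ½mv²_min = −U = |kQq|/r.
|U| = |kQq|/r = (8.99×10⁹ N·m²/C²)(3.29×10⁻⁶)(6.37×10⁻⁶)/(0.177) = 1.06 J.

1.06 J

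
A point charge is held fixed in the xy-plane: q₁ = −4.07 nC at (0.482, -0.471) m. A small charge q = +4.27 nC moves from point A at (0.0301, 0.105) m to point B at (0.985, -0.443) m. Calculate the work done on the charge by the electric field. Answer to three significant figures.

The work done by the electric force is W_field = −ΔU = −q(V_B − V_A) = q(V_A − V_B).
At A: distance to the source charge is 0.732 m; V_A = kq₁/r = -50.0 V.
At B: distance to the source charge is 0.504 m; V_B = kq₁/r = -72.6 V.
ΔV = V_B − V_A = -22.7 V.
W_field = −qΔV = −(4.27×10⁻⁹ C)(-22.7 V) = 9.67×10⁻⁸ J.

9.67×10⁻⁸ J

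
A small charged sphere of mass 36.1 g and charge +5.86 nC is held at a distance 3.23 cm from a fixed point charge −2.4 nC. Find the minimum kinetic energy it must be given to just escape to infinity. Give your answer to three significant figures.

To just escape, total mechanical energy must reach zero at infinity: ½mv²_min + U = 0, so ½mv²_min = −U = |kQq|/r.
|U| = |kQq|/r = (8.99×10⁹ N·m²/C²)(2.40×10⁻⁹)(5.86×10⁻⁹)/(0.0323) = 3.91×10⁻⁶ J.

3.91×10⁻⁶ J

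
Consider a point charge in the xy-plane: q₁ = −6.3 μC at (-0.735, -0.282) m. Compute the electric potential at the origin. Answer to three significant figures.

The total potential is the scalar sum of each charge's contribution, V = Σ kqᵢ/rᵢ.
Distances from the field point to each charge: r₁ = 0.787 m.
V = k[(-6.30×10⁻⁶)/(0.787)] = -7.19×10⁴ V.

-7.19×10⁴ V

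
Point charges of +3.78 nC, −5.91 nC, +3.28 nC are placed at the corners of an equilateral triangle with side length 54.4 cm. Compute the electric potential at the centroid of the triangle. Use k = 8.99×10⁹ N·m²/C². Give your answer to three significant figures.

32.9 V

The total potential is the scalar sum of each charge's contribution, V = Σ kqᵢ/rᵢ.
The distance from each vertex to the centroid is a/√3 = 0.314 m.
V = k[(3.78×10⁻⁹)/(0.314) + (-5.91×10⁻⁹)/(0.314) + (3.28×10⁻⁹)/(0.314)] = 32.9 V.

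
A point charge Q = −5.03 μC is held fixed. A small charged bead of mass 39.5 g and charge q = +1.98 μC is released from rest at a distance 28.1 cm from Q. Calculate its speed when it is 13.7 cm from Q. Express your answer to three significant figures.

4.12 m/s

Only the electrostatic force acts, so mechanical energy is conserved: ½mv² = U₁ − U₂ = kQq(1/r₁ − 1/r₂).
U₁ − U₂ = (8.99×10⁹ N·m²/C²)(-5.03×10⁻⁶ C)(1.98×10⁻⁶ C)(1/0.281 − 1/0.137) = 0.335 J.
v = √(2·0.335/0.0395) = 4.12 m/s.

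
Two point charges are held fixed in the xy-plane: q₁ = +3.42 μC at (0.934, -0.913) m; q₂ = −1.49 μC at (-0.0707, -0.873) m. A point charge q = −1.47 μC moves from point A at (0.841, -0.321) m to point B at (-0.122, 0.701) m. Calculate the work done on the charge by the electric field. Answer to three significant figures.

-0.0460 J

The work done by the electric force is W_field = −ΔU = −q(V_B − V_A) = q(V_A − V_B).
At A: distances to the source charges are 0.599 m, 1.07 m; V_A = Σ kqᵢ/rᵢ = 3.87×10⁴ V.
At B: distances to the source charges are 1.93 m, 1.57 m; V_B = Σ kqᵢ/rᵢ = 7430 V.
ΔV = V_B − V_A = -3.13×10⁴ V.
W_field = −qΔV = −(-1.47×10⁻⁶ C)(-3.13×10⁴ V) = -0.0460 J.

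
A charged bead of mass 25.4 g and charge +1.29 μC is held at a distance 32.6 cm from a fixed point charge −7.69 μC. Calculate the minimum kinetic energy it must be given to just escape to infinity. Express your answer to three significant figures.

0.274 J

To just escape, total mechanical energy must reach zero at infinity: ½mv²_min + U = 0, so ½mv²_min = −U = |kQq|/r.
|U| = |kQq|/r = (8.99×10⁹ N·m²/C²)(7.69×10⁻⁶)(1.29×10⁻⁶)/(0.326) = 0.274 J.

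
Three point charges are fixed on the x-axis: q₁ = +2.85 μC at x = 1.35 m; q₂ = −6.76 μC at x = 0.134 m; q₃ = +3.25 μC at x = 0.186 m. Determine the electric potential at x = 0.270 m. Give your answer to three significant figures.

-7.53×10⁴ V

Electric potential is a scalar, so the contributions from each charge add algebraically: V = Σ kqᵢ/rᵢ.
Distances from the field point to each charge: r₁ = 1.08 m, r₂ = 0.136 m, r₃ = 0.0840 m.
V = k[(2.85×10⁻⁶)/(1.08) + (-6.76×10⁻⁶)/(0.136) + (3.25×10⁻⁶)/(0.0840)] = -7.53×10⁴ V.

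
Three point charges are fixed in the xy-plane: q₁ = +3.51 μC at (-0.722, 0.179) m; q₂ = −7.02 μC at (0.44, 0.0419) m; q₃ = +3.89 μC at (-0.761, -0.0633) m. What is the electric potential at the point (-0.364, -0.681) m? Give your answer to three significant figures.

2.31×10⁴ V

Electric potential is a scalar, so the contributions from each charge add algebraically: V = Σ kqᵢ/rᵢ.
Distances from the field point to each charge: r₁ = 0.932 m, r₂ = 1.08 m, r₃ = 0.734 m.
V = k[(3.51×10⁻⁶)/(0.932) + (-7.02×10⁻⁶)/(1.08) + (3.89×10⁻⁶)/(0.734)] = 2.31×10⁴ V.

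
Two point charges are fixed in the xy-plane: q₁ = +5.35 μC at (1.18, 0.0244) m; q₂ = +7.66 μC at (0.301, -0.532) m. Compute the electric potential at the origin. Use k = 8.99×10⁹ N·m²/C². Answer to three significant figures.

1.53×10⁵ V

Electric potential is a scalar, so the contributions from each charge add algebraically: V = Σ kqᵢ/rᵢ.
Distances from the field point to each charge: r₁ = 1.18 m, r₂ = 0.611 m.
V = k[(5.35×10⁻⁶)/(1.18) + (7.66×10⁻⁶)/(0.611)] = 1.53×10⁵ V.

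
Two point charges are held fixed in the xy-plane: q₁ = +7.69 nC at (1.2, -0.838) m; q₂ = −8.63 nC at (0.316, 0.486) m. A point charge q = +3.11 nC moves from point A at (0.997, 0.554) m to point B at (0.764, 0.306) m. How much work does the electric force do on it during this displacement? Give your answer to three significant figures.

The work done by the electric force is W_field = −ΔU = −q(V_B − V_A) = q(V_A − V_B).
At A: distances to the source charges are 1.41 m, 0.684 m; V_A = Σ kqᵢ/rᵢ = -64.2 V.
At B: distances to the source charges are 1.22 m, 0.483 m; V_B = Σ kqᵢ/rᵢ = -104 V.
ΔV = V_B − V_A = -40.0 V.
W_field = −qΔV = −(3.11×10⁻⁹ C)(-40.0 V) = 1.24×10⁻⁷ J.

1.24×10⁻⁷ J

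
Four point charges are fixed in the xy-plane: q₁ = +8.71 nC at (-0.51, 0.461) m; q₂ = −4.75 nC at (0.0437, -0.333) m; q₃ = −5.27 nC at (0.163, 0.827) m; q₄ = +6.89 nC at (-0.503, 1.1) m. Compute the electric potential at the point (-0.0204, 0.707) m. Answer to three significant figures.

-14.7 V

The total potential is the scalar sum of each charge's contribution, V = Σ kqᵢ/rᵢ.
Distances from the field point to each charge: r₁ = 0.548 m, r₂ = 1.04 m, r₃ = 0.219 m, r₄ = 0.622 m.
V = k[(8.71×10⁻⁹)/(0.548) + (-4.75×10⁻⁹)/(1.04) + (-5.27×10⁻⁹)/(0.219) + (6.89×10⁻⁹)/(0.622)] = -14.7 V.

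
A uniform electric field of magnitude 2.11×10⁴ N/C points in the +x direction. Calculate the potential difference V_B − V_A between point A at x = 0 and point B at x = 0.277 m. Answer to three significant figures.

-5840 V

In a uniform field, potential decreases in the direction of E: V_B − V_A = −E·Δx.
V_B − V_A = −(2.11×10⁴ V/m)(0.277 m) = -5840 V.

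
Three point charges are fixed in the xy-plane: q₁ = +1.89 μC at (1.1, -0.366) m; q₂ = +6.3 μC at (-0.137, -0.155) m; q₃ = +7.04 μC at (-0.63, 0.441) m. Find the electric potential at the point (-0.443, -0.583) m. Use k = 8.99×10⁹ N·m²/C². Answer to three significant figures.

1.79×10⁵ V

The total potential is the scalar sum of each charge's contribution, V = Σ kqᵢ/rᵢ.
Distances from the field point to each charge: r₁ = 1.56 m, r₂ = 0.526 m, r₃ = 1.04 m.
V = k[(1.89×10⁻⁶)/(1.56) + (6.30×10⁻⁶)/(0.526) + (7.04×10⁻⁶)/(1.04)] = 1.79×10⁵ V.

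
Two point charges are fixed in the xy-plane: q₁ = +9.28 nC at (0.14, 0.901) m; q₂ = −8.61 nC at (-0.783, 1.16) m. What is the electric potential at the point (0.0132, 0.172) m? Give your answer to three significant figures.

Electric potential is a scalar, so the contributions from each charge add algebraically: V = Σ kqᵢ/rᵢ.
Distances from the field point to each charge: r₁ = 0.740 m, r₂ = 1.27 m.
V = k[(9.28×10⁻⁹)/(0.740) + (-8.61×10⁻⁹)/(1.27)] = 51.7 V.

51.7 V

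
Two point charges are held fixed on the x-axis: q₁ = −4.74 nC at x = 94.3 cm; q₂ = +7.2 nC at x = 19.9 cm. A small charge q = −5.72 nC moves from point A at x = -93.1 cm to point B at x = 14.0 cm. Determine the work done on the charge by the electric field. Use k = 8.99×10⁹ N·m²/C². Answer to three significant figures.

5.77×10⁻⁶ J

The work done by the electric force is W_field = −ΔU = −q(V_B − V_A) = q(V_A − V_B).
At A: distances to the source charges are 1.87 m, 1.13 m; V_A = Σ kqᵢ/rᵢ = 34.5 V.
At B: distances to the source charges are 0.803 m, 0.0590 m; V_B = Σ kqᵢ/rᵢ = 1040 V.
ΔV = V_B − V_A = 1010 V.
W_field = −qΔV = −(-5.72×10⁻⁹ C)(1010 V) = 5.77×10⁻⁶ J.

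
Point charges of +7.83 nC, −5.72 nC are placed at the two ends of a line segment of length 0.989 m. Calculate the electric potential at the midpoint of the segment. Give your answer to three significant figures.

Electric potential is a scalar, so the contributions from each charge add algebraically: V = Σ kqᵢ/rᵢ.
Each charge is 0.494 m from the midpoint.
V = k[(7.83×10⁻⁹)/(0.494) + (-5.72×10⁻⁹)/(0.494)] = 38.4 V.

38.4 V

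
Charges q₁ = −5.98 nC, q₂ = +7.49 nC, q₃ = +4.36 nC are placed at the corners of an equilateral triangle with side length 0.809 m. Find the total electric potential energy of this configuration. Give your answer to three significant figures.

-4.25×10⁻⁷ J

The work to assemble the configuration equals its total potential energy, U = Σ kqᵢqⱼ/rᵢⱼ over all pairs.
All three pair separations equal the side length, 0.809 m.
U = (-4.98×10⁻⁷) + (-2.90×10⁻⁷) + (3.63×10⁻⁷) = -4.25×10⁻⁷ J.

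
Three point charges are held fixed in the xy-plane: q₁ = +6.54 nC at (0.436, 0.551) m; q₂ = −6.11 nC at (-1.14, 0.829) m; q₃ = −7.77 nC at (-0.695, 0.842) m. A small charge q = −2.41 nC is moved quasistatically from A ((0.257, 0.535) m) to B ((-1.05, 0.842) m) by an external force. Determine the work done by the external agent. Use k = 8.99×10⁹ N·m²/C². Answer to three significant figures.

2.36×10⁻⁶ J

For quasistatic motion the external work equals the change in potential energy: W_ext = qΔV = q(V_B − V_A).
At A: distances to the source charges are 0.180 m, 1.43 m, 1.00 m; V_A = Σ kqᵢ/rᵢ = 219 V.
At B: distances to the source charges are 1.51 m, 0.0909 m, 0.355 m; V_B = Σ kqᵢ/rᵢ = -762 V.
ΔV = V_B − V_A = -981 V.
W_ext = qΔV = (-2.41×10⁻⁹ C)(-981 V) = 2.36×10⁻⁶ J.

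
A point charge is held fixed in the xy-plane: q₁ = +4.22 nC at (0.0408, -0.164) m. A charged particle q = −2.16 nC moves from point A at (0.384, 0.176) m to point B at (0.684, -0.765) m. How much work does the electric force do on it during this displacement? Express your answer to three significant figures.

The work done by the electric force is W_field = −ΔU = −q(V_B − V_A) = q(V_A − V_B).
At A: distance to the source charge is 0.483 m; V_A = kq₁/r = 78.5 V.
At B: distance to the source charge is 0.880 m; V_B = kq₁/r = 43.1 V.
ΔV = V_B − V_A = -35.4 V.
W_field = −qΔV = −(-2.16×10⁻⁹ C)(-35.4 V) = -7.65×10⁻⁸ J.

-7.65×10⁻⁸ J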